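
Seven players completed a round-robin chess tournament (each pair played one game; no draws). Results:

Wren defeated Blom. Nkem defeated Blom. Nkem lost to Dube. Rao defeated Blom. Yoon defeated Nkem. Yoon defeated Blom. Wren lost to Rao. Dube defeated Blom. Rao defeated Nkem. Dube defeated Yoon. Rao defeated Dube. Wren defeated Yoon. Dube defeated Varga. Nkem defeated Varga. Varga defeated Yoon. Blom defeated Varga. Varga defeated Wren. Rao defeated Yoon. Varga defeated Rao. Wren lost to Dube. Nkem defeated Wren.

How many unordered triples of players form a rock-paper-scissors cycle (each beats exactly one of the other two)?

Win totals: Blom 1, Varga 3, Rao 5, Nkem 3, Dube 5, Yoon 2, Wren 2.
A player with w wins dominates both others in C(w,2) triples; summing gives 0 + 3 + 10 + 3 + 10 + 1 + 1 = 28 transitive triples.
Total triples C(7,3) = 35, so cyclic triples = 35 − 28 = 7.

7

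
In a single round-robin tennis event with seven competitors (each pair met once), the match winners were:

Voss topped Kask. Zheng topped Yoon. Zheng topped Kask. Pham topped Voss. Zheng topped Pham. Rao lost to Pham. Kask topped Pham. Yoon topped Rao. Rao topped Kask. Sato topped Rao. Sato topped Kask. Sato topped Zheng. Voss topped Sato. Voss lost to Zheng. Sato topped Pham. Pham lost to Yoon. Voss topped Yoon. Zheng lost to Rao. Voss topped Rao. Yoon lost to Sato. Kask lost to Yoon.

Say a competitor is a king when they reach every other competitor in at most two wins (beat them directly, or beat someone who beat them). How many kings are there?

4

Zheng reaches everyone (king).
Sato reaches everyone (king).
Rao cannot reach Sato in two steps.
Voss reaches everyone (king).
Yoon cannot reach Sato in two steps.
Pham reaches everyone (king).
Kask cannot reach Zheng, Sato, Yoon in two steps.
Kings: Zheng, Sato, Voss, Pham — 4.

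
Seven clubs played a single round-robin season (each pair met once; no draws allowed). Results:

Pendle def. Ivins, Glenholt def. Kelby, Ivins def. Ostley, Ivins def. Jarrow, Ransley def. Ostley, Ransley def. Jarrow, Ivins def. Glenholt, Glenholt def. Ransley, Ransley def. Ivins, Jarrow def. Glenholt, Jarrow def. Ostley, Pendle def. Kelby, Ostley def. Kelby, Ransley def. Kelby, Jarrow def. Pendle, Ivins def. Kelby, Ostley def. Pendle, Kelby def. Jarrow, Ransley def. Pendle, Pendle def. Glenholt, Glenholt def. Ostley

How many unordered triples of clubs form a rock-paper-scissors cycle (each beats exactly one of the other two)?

9

Win totals: Ostley 2, Ivins 4, Jarrow 3, Kelby 1, Pendle 3, Ransley 5, Glenholt 3.
A club with w wins dominates both others in C(w,2) triples; summing gives 1 + 6 + 3 + 0 + 3 + 10 + 3 = 26 transitive triples.
Total triples C(7,3) = 35, so cyclic triples = 35 − 26 = 9.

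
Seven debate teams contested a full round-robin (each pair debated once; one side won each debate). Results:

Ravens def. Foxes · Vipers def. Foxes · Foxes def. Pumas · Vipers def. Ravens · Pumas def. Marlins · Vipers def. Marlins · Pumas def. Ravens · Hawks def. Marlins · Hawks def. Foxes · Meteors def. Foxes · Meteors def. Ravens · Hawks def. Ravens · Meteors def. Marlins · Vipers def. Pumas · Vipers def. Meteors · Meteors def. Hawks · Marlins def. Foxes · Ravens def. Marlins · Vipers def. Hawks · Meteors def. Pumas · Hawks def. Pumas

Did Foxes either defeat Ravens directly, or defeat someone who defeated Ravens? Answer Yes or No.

Foxes did not beat Ravens directly.
Foxes beat Pumas. Of those, Pumas beat Ravens.

Yes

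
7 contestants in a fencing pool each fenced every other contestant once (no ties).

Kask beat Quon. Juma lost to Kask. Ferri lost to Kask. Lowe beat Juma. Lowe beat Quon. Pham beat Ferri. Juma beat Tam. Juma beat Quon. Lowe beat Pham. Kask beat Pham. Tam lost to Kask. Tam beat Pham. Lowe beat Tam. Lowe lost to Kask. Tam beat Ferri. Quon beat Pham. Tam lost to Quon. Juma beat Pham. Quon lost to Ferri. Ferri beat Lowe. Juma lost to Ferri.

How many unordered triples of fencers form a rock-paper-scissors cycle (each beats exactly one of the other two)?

Win totals: Pham 1, Tam 2, Lowe 4, Ferri 3, Kask 6, Quon 2, Juma 3.
A fencer with w wins dominates both others in C(w,2) triples; summing gives 0 + 1 + 6 + 3 + 15 + 1 + 3 = 29 transitive triples.
Total triples C(7,3) = 35, so cyclic triples = 35 − 29 = 6.

6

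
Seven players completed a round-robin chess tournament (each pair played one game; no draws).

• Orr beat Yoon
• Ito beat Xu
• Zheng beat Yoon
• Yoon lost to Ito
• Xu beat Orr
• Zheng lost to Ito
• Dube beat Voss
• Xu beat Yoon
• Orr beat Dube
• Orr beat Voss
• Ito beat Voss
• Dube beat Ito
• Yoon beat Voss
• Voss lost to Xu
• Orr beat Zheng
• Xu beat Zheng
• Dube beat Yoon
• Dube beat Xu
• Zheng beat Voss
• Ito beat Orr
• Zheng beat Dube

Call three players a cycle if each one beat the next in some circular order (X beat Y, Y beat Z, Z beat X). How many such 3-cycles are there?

4

Win totals: Dube 4, Ito 5, Zheng 3, Yoon 1, Voss 0, Orr 4, Xu 4.
A player with w wins dominates both others in C(w,2) triples; summing gives 6 + 10 + 3 + 0 + 0 + 6 + 6 = 31 transitive triples.
Total triples C(7,3) = 35, so cyclic triples = 35 − 31 = 4.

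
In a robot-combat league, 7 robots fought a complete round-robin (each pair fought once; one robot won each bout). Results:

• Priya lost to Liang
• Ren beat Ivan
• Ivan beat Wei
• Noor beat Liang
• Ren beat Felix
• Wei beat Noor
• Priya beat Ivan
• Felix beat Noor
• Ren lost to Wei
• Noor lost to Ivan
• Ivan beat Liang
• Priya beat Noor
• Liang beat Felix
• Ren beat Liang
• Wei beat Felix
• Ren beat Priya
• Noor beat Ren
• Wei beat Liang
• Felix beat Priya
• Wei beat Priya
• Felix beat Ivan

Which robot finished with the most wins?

Win totals: Felix 3, Liang 2, Priya 2, Wei 5, Noor 2, Ren 4, Ivan 3.
Wei leads with 5 wins (next highest: 4).

Wei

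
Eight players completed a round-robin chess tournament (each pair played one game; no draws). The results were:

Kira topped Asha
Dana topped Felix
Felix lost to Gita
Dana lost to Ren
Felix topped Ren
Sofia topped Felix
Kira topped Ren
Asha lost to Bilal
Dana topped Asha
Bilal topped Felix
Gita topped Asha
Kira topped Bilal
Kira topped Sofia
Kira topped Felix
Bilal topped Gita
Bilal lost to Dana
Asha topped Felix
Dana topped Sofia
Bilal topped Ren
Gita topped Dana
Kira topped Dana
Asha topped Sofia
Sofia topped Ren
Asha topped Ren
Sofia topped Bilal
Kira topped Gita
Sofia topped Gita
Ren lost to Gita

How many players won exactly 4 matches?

4

Win totals: Ren 1, Asha 3, Bilal 4, Dana 4, Sofia 4, Gita 4, Felix 1, Kira 7.
Exactly 4: Bilal, Dana, Sofia, Gita — 4 players.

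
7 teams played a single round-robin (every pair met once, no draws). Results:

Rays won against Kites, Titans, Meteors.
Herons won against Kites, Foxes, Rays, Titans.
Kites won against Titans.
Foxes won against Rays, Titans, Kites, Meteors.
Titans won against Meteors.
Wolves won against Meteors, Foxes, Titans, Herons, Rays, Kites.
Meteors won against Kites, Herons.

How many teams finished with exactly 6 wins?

Win totals: Foxes 4, Herons 4, Rays 3, Meteors 2, Kites 1, Wolves 6, Titans 1.
Exactly 6: Wolves — 1 team.

1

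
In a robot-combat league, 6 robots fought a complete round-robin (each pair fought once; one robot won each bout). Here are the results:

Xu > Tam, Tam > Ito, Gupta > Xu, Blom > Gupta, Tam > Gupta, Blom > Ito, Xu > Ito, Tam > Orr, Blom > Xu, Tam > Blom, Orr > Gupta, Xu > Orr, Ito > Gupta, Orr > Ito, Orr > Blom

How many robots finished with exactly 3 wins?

Win totals: Ito 1, Xu 3, Tam 4, Gupta 1, Blom 3, Orr 3.
Exactly 3: Xu, Blom, Orr — 3 robots.

3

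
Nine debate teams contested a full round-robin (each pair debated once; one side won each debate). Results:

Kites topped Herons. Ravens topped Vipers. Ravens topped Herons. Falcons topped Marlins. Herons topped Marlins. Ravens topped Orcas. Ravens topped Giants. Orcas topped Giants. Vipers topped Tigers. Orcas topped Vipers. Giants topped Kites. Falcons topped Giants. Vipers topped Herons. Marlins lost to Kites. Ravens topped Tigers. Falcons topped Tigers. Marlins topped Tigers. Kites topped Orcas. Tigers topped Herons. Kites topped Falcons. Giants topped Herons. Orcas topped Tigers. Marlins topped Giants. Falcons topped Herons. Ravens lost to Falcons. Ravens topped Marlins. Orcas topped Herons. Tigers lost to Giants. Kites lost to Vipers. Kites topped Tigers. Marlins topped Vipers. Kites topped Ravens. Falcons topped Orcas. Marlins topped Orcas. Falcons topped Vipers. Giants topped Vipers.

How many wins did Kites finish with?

Kites' results: beat Herons, Marlins, Falcons, Ravens, Orcas, Tigers; lost to Giants, Vipers.
That is 6 wins.

6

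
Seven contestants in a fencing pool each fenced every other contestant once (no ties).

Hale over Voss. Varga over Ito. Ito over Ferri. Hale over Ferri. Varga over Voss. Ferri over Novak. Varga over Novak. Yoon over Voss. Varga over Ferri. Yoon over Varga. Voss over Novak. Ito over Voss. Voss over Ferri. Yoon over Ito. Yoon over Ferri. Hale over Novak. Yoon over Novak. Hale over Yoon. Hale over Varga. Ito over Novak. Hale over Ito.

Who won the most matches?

Win totals: Varga 4, Yoon 5, Voss 2, Hale 6, Ferri 1, Ito 3, Novak 0.
Hale leads with 6 wins (next highest: 5).

Hale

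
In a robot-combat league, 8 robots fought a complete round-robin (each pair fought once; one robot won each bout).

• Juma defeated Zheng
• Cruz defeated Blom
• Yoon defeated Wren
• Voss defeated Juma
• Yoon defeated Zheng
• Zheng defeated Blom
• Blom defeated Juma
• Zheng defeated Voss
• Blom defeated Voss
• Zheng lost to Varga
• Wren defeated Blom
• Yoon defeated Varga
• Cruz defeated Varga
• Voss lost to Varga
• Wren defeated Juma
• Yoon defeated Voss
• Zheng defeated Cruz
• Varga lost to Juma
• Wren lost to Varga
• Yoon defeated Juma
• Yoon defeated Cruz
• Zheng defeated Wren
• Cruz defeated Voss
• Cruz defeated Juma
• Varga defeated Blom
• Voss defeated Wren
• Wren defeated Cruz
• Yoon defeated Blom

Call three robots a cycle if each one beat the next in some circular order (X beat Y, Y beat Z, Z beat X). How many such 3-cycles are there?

11

Win totals: Cruz 4, Yoon 7, Zheng 4, Voss 2, Varga 4, Wren 3, Juma 2, Blom 2.
A robot with w wins dominates both others in C(w,2) triples; summing gives 6 + 21 + 6 + 1 + 6 + 3 + 1 + 1 = 45 transitive triples.
Total triples C(8,3) = 56, so cyclic triples = 56 − 45 = 11.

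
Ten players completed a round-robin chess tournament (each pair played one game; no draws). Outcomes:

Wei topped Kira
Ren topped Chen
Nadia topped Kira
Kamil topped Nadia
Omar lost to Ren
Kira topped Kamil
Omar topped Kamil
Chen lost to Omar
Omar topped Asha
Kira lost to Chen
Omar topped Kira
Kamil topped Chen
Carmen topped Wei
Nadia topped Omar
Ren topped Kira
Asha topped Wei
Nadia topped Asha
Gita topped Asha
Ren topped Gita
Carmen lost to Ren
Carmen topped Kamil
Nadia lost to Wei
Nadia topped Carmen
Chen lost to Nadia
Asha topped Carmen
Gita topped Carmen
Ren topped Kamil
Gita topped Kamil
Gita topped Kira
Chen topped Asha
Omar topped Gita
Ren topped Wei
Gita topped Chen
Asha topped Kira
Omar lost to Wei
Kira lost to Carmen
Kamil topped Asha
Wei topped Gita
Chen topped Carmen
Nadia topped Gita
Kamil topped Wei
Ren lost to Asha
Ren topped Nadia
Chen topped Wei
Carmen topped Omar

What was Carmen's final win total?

Carmen's results: beat Kamil, Wei, Omar, Kira; lost to Gita, Chen, Ren, Asha, Nadia.
That is 4 wins.

4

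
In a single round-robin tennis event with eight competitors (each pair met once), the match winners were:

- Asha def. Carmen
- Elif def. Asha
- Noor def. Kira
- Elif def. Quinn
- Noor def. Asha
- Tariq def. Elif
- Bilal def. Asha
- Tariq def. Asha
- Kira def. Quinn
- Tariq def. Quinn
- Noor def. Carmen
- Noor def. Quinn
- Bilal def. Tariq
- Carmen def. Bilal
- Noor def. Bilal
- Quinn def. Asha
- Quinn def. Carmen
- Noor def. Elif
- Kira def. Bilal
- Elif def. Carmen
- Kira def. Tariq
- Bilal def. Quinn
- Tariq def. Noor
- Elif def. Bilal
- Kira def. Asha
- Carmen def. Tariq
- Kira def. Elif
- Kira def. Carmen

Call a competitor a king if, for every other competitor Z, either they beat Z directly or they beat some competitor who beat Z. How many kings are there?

3

Noor reaches everyone (king).
Elif cannot reach Noor, Kira in two steps.
Tariq reaches everyone (king).
Asha cannot reach Noor, Elif, Kira, Quinn in two steps.
Bilal cannot reach Kira in two steps.
Kira reaches everyone (king).
Quinn cannot reach Noor, Elif, Kira in two steps.
Carmen cannot reach Kira in two steps.
Kings: Noor, Tariq, Kira — 3.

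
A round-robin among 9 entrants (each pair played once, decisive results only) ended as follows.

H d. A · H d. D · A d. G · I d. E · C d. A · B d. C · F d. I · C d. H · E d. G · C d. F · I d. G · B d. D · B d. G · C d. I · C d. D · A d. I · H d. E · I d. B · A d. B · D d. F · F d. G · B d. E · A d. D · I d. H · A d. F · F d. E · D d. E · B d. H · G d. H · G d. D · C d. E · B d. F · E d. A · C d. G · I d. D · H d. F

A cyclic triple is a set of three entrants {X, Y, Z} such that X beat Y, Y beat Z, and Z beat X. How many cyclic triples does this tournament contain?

16

Win totals: A 5, B 6, C 7, D 2, E 2, F 3, G 2, H 4, I 5.
An entrant with w wins dominates both others in C(w,2) triples; summing gives 10 + 15 + 21 + 1 + 1 + 3 + 1 + 6 + 10 = 68 transitive triples.
Total triples C(9,3) = 84, so cyclic triples = 84 − 68 = 16.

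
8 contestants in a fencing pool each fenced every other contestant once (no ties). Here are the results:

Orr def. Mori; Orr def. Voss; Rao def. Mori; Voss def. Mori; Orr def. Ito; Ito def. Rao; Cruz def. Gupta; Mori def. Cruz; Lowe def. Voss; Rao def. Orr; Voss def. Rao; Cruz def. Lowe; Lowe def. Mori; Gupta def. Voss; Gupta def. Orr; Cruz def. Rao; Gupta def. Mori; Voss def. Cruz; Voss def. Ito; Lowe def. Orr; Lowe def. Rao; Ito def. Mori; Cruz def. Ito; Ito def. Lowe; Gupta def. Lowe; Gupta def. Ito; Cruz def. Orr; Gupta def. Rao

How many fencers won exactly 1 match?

Win totals: Voss 4, Rao 2, Cruz 5, Ito 3, Orr 3, Gupta 6, Mori 1, Lowe 4.
Exactly 1: Mori — 1 fencer.

1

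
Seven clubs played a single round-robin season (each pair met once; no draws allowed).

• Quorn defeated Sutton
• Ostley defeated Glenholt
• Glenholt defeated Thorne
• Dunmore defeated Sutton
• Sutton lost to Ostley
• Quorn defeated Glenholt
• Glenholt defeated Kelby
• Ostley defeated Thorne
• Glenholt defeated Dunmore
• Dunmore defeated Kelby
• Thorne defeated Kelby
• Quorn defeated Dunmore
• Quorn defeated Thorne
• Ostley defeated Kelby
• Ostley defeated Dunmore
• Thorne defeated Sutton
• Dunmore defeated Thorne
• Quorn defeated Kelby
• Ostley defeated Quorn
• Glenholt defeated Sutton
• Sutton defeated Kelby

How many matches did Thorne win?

Thorne's results: beat Sutton, Kelby; lost to Ostley, Glenholt, Quorn, Dunmore.
That is 2 wins.

2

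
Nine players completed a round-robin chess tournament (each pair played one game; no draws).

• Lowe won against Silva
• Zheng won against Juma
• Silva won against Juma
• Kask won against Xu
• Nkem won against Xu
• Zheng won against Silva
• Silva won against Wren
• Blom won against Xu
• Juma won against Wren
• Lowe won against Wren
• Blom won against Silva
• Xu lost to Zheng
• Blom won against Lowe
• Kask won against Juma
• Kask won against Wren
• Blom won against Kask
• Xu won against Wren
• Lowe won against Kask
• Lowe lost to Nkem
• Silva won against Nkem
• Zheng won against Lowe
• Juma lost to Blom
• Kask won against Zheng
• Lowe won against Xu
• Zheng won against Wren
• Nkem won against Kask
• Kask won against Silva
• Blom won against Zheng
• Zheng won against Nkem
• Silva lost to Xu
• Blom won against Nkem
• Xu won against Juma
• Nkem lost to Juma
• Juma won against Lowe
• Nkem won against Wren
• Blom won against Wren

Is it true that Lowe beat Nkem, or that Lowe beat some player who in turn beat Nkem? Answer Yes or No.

Yes

Lowe did not beat Nkem directly.
Lowe beat Silva, Xu, Wren, Kask. Of those, Silva beat Nkem.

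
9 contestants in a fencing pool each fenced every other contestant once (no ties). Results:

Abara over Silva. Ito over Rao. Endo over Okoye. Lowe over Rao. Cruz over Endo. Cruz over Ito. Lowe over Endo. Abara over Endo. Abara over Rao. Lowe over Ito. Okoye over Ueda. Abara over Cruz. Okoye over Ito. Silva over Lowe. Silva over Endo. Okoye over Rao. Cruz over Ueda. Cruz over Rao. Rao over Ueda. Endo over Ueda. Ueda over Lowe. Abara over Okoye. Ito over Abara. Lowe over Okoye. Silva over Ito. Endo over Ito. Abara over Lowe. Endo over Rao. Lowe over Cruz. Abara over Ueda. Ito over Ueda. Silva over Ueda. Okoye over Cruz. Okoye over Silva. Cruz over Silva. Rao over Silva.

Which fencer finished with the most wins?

Win totals: Ito 3, Cruz 5, Ueda 1, Okoye 5, Silva 4, Lowe 5, Endo 4, Abara 7, Rao 2.
Abara leads with 7 wins (next highest: 5).

Abara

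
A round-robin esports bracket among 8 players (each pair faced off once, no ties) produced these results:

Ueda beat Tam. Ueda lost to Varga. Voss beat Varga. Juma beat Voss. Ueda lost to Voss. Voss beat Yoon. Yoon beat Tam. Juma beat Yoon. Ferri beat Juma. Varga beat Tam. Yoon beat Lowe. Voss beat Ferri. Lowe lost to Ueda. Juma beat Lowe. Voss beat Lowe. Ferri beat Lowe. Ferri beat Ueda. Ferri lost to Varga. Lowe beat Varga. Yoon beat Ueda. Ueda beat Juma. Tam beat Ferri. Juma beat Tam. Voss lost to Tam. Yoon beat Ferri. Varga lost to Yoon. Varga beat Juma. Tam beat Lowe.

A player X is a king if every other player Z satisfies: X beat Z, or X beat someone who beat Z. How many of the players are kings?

Voss reaches everyone (king).
Juma reaches everyone (king).
Ueda reaches everyone (king).
Ferri reaches everyone (king).
Varga reaches everyone (king).
Lowe cannot reach Voss, Yoon in two steps.
Tam reaches everyone (king).
Yoon reaches everyone (king).
Kings: Voss, Juma, Ueda, Ferri, Varga, Tam, Yoon — 7.

7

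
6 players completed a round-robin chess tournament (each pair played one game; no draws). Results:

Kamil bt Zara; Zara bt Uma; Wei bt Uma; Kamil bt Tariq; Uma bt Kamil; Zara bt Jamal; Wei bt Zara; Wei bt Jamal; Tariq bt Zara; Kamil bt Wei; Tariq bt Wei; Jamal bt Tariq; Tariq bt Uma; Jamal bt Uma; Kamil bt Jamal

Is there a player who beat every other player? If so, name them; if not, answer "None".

None

Highest win total is Kamil with 4 (out of 5 possible).
Kamil lost to Uma, so no player went undefeated.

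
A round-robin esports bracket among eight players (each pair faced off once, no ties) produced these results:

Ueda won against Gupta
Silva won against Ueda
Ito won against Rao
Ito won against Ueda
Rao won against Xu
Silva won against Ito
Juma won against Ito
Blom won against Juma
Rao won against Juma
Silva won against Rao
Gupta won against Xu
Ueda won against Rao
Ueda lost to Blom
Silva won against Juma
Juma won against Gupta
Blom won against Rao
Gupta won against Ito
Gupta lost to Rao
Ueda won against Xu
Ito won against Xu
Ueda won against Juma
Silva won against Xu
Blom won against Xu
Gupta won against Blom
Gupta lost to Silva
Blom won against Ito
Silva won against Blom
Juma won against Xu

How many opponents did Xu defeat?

0

Xu's results: beat no one; lost to Ito, Juma, Silva, Gupta, Blom, Ueda, Rao.
That is 0 wins.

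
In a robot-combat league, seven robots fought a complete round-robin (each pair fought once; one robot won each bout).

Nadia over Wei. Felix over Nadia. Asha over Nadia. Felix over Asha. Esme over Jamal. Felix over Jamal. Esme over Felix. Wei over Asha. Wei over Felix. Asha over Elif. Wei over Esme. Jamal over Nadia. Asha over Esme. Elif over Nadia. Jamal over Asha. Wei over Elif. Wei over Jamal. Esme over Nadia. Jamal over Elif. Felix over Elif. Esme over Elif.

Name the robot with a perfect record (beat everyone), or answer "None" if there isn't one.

Highest win total is Wei with 5 (out of 6 possible).
Wei lost to Nadia, so no robot went undefeated.

None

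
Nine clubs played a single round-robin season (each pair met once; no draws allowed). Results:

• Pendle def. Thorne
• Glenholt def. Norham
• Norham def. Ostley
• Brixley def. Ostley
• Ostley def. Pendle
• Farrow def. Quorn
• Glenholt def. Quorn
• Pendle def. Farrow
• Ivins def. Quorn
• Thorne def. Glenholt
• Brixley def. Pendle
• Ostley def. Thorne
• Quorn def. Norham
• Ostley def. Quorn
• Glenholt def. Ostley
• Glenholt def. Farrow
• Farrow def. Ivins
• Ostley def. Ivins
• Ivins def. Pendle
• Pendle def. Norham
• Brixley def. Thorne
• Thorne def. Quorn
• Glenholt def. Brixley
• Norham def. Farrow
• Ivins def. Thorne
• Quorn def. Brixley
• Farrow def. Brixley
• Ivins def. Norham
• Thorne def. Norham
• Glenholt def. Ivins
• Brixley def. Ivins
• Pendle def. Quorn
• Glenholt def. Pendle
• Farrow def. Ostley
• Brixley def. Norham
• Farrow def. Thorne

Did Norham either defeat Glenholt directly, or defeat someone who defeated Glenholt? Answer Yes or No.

No

Norham did not beat Glenholt directly.
Norham beat Farrow, Ostley, but each of them lost to Glenholt. No two-step path.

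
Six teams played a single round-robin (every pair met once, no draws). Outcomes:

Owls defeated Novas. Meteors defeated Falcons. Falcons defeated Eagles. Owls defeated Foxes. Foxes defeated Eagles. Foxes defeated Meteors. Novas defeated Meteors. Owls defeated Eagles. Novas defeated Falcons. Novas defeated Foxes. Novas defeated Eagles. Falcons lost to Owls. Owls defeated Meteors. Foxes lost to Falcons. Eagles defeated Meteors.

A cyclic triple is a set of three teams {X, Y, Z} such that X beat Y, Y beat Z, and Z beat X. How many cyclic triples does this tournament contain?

2

Win totals: Meteors 1, Owls 5, Eagles 1, Foxes 2, Novas 4, Falcons 2.
A team with w wins dominates both others in C(w,2) triples; summing gives 0 + 10 + 0 + 1 + 6 + 1 = 18 transitive triples.
Total triples C(6,3) = 20, so cyclic triples = 20 − 18 = 2.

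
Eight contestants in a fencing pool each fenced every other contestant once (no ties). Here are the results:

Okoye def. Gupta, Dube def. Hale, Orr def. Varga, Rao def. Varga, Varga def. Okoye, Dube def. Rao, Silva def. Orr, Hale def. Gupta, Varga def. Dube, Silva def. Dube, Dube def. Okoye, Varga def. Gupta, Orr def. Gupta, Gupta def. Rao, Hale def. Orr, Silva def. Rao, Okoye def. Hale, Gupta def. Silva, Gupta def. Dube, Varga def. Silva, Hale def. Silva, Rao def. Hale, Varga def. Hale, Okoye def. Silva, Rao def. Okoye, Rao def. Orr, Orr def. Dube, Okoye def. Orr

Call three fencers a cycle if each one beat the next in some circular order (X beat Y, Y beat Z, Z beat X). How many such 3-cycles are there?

Win totals: Dube 3, Silva 3, Rao 4, Hale 3, Varga 5, Orr 3, Okoye 4, Gupta 3.
A fencer with w wins dominates both others in C(w,2) triples; summing gives 3 + 3 + 6 + 3 + 10 + 3 + 6 + 3 = 37 transitive triples.
Total triples C(8,3) = 56, so cyclic triples = 56 − 37 = 19.

19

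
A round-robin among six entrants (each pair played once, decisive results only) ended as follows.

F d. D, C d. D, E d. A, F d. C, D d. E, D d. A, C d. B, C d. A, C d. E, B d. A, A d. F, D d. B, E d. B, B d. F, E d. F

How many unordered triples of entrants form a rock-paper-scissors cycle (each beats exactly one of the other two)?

Win totals: A 1, B 2, C 4, D 3, E 3, F 2.
An entrant with w wins dominates both others in C(w,2) triples; summing gives 0 + 1 + 6 + 3 + 3 + 1 = 14 transitive triples.
Total triples C(6,3) = 20, so cyclic triples = 20 − 14 = 6.

6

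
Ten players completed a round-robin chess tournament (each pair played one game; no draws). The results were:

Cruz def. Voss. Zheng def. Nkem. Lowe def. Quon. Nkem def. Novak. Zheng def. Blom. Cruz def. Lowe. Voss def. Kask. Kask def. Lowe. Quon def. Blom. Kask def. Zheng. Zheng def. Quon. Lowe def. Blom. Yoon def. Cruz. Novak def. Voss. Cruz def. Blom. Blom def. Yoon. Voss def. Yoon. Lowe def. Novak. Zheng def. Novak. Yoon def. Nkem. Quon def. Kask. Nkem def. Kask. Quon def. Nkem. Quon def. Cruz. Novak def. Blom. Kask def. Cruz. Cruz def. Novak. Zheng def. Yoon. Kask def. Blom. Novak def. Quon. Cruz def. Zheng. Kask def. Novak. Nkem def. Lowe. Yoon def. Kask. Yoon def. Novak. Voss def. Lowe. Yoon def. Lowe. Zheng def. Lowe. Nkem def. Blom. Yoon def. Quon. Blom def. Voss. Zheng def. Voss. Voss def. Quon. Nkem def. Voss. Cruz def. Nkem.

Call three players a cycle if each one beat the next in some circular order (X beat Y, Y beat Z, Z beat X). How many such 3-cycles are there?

30

Win totals: Voss 4, Quon 4, Zheng 7, Cruz 6, Lowe 3, Nkem 5, Blom 2, Yoon 6, Novak 3, Kask 5.
A player with w wins dominates both others in C(w,2) triples; summing gives 6 + 6 + 21 + 15 + 3 + 10 + 1 + 15 + 3 + 10 = 90 transitive triples.
Total triples C(10,3) = 120, so cyclic triples = 120 − 90 = 30.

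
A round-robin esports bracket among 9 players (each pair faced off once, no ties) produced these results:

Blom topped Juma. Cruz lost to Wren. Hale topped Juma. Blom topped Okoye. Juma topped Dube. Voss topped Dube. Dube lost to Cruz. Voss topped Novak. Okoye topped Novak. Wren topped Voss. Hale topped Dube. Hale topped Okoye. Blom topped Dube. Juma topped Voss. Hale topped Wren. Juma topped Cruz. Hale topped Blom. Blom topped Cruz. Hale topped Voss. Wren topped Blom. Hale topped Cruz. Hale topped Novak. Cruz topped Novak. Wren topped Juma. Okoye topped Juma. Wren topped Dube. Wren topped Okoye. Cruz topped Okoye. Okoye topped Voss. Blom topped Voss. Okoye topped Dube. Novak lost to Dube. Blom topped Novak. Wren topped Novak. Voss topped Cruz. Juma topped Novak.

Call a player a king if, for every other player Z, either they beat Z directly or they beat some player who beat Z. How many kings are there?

Novak cannot reach Dube, Wren, Cruz, Hale, Blom, Juma, Voss, Okoye in two steps.
Dube cannot reach Wren, Cruz, Hale, Blom, Juma, Voss, Okoye in two steps.
Wren cannot reach Hale in two steps.
Cruz cannot reach Wren, Hale, Blom in two steps.
Hale reaches everyone (king).
Blom cannot reach Wren, Hale in two steps.
Juma cannot reach Wren, Hale, Blom in two steps.
Voss cannot reach Wren, Hale, Blom, Juma in two steps.
Okoye cannot reach Wren, Hale, Blom in two steps.
Kings: Hale — 1.

1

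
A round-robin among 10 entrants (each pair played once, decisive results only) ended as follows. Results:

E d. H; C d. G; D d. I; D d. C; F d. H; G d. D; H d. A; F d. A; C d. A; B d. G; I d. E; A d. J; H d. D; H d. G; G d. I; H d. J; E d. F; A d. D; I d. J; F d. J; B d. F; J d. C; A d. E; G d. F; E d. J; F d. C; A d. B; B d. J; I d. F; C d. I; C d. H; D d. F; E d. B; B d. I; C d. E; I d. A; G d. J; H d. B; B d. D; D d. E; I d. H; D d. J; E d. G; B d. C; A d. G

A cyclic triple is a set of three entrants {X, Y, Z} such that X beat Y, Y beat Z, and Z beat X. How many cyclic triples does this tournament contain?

33

Win totals: A 5, B 6, C 5, D 5, E 5, F 4, G 4, H 5, I 5, J 1.
An entrant with w wins dominates both others in C(w,2) triples; summing gives 10 + 15 + 10 + 10 + 10 + 6 + 6 + 10 + 10 + 0 = 87 transitive triples.
Total triples C(10,3) = 120, so cyclic triples = 120 − 87 = 33.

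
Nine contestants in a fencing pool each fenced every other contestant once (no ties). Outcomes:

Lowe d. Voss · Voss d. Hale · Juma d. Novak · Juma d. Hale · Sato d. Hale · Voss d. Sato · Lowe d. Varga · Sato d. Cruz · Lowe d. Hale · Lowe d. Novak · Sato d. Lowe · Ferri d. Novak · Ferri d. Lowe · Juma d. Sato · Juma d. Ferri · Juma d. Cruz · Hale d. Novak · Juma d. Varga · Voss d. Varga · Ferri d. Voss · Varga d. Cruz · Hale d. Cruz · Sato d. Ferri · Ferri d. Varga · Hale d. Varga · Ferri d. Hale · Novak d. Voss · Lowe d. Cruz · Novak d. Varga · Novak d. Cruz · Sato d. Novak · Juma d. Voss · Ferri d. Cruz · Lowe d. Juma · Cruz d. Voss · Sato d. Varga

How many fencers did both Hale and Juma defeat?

3

Hale beat: Novak, Varga, Cruz.
Juma beat: Ferri, Sato, Novak, Voss, Hale, Varga, Cruz.
Both beat: Novak, Varga, Cruz — 3.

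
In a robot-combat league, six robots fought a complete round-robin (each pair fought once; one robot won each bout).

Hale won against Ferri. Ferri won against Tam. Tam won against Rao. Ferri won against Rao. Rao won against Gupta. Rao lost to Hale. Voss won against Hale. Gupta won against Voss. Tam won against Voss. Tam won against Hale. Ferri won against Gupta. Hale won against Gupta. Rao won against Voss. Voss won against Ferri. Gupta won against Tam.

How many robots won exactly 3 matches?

3

Win totals: Voss 2, Rao 2, Hale 3, Gupta 2, Tam 3, Ferri 3.
Exactly 3: Hale, Tam, Ferri — 3 robots.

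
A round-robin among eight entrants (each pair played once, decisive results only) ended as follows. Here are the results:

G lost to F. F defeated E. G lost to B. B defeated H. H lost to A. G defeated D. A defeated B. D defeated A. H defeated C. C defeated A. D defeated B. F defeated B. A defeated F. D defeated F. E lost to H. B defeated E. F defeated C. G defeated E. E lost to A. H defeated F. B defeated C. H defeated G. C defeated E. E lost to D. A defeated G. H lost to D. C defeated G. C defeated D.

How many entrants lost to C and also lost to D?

C beat: A, D, E, G.
D beat: A, B, E, F, H.
Both beat: A, E — 2.

2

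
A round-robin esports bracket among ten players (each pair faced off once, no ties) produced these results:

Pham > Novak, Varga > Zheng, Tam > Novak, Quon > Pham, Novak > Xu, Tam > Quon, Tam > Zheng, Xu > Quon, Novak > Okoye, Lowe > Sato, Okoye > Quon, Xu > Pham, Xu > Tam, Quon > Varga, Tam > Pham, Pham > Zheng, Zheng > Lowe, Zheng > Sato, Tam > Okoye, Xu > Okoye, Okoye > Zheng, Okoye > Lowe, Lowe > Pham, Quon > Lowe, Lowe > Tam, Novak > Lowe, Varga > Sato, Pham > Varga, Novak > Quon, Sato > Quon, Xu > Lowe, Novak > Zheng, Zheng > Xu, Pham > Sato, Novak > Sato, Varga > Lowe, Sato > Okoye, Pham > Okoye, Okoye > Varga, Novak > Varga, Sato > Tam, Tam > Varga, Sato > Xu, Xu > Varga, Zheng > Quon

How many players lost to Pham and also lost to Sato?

1

Pham beat: Okoye, Varga, Zheng, Novak, Sato.
Sato beat: Xu, Quon, Okoye, Tam.
Both beat: Okoye — 1.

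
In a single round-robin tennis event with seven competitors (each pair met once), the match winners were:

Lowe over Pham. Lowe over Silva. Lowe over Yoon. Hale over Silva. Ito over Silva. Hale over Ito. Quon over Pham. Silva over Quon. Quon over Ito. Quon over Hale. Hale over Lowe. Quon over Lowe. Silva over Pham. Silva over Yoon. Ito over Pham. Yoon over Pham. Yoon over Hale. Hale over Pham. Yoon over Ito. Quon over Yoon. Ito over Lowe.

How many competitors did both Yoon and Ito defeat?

1

Yoon beat: Ito, Hale, Pham.
Ito beat: Lowe, Silva, Pham.
Both beat: Pham — 1.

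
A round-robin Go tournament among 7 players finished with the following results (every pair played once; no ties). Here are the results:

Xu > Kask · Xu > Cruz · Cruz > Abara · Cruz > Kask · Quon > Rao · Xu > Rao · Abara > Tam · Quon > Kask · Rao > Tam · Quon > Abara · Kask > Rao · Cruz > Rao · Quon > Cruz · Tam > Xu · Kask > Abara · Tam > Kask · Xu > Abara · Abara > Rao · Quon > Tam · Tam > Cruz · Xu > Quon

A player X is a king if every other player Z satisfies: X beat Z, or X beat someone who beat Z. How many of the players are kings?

3

Quon reaches everyone (king).
Abara cannot reach Quon in two steps.
Rao cannot reach Quon, Abara in two steps.
Cruz cannot reach Quon, Xu in two steps.
Xu reaches everyone (king).
Kask cannot reach Quon, Cruz, Xu in two steps.
Tam reaches everyone (king).
Kings: Quon, Xu, Tam — 3.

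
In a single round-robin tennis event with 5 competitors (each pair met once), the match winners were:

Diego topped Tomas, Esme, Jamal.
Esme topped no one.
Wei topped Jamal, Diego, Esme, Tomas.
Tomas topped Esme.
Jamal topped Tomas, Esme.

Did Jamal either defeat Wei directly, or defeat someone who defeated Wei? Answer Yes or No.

No

Jamal did not beat Wei directly.
Jamal beat Tomas, Esme, but each of them lost to Wei. No two-step path.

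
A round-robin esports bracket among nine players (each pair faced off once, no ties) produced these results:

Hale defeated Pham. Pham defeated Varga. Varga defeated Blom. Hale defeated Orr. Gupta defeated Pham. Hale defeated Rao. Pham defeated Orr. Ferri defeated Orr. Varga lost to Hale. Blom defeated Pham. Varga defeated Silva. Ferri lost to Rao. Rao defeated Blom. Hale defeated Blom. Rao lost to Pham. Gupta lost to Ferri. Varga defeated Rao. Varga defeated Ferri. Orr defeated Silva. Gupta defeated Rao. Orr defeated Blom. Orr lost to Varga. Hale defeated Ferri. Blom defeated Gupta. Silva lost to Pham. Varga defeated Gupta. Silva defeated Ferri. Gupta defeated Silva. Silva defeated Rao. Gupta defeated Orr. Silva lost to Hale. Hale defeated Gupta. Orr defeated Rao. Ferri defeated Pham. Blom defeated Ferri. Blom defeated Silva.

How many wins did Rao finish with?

2

Rao's results: beat Ferri, Blom; lost to Orr, Varga, Silva, Gupta, Pham, Hale.
That is 2 wins.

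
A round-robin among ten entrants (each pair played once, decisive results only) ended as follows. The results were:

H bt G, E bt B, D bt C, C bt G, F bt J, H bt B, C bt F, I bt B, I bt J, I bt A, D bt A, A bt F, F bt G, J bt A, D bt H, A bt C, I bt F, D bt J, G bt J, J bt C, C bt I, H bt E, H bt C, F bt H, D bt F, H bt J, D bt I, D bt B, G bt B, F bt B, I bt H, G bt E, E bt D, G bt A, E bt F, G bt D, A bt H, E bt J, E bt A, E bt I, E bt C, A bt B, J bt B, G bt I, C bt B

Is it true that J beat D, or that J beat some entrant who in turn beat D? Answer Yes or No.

J did not beat D directly.
J beat A, B, C, but each of them lost to D. No two-step path.

No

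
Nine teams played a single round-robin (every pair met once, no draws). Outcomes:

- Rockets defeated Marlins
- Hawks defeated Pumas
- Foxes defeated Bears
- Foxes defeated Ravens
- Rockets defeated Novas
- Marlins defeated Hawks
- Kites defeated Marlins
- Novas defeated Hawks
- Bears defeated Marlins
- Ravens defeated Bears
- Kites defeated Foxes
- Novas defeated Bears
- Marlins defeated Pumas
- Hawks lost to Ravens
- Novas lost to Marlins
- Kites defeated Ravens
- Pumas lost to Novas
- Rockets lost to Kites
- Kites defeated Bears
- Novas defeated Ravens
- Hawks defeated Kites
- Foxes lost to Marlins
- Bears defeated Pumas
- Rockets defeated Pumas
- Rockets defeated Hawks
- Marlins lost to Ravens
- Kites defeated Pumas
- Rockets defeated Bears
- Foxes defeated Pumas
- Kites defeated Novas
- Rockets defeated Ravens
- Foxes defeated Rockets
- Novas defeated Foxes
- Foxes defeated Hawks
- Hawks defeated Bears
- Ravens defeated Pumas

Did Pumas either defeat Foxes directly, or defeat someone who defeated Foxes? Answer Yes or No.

No

Pumas did not beat Foxes directly.
Pumas beat no one, so there is no intermediate team.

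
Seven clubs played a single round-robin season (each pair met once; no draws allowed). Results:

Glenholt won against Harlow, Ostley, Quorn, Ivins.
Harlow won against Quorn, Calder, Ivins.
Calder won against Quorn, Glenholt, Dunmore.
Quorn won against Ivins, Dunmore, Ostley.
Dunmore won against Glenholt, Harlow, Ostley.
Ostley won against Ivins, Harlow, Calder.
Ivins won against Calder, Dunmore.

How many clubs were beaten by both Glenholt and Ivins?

0

Glenholt beat: Ostley, Quorn, Harlow, Ivins.
Ivins beat: Dunmore, Calder.
No one was beaten by both.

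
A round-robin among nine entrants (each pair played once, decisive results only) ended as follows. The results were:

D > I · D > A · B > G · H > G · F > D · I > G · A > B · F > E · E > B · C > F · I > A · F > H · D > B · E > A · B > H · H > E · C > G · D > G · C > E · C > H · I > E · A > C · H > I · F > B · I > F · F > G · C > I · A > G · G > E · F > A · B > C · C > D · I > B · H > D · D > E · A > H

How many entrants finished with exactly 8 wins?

0

Win totals: A 4, B 3, C 6, D 5, E 2, F 6, G 1, H 4, I 5.
No entrant has exactly 8 wins.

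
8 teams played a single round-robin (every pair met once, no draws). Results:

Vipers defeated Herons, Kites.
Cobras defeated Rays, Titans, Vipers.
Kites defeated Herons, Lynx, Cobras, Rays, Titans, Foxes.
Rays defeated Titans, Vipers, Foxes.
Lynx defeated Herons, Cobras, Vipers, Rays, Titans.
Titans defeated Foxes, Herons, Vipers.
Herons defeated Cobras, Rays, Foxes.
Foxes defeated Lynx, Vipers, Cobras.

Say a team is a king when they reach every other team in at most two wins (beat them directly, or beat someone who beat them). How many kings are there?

6

Rays reaches everyone (king).
Titans reaches everyone (king).
Herons cannot reach Kites in two steps.
Vipers reaches everyone (king).
Foxes reaches everyone (king).
Cobras cannot reach Lynx in two steps.
Lynx reaches everyone (king).
Kites reaches everyone (king).
Kings: Rays, Titans, Vipers, Foxes, Lynx, Kites — 6.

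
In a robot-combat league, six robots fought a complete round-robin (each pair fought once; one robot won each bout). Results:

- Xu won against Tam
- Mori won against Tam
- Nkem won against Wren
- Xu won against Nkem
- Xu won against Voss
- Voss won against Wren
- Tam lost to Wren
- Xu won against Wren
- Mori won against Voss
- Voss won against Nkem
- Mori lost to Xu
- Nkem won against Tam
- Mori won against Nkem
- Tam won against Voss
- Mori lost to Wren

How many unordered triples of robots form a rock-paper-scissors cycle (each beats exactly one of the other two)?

4

Win totals: Mori 3, Wren 2, Tam 1, Xu 5, Voss 2, Nkem 2.
A robot with w wins dominates both others in C(w,2) triples; summing gives 3 + 1 + 0 + 10 + 1 + 1 = 16 transitive triples.
Total triples C(6,3) = 20, so cyclic triples = 20 − 16 = 4.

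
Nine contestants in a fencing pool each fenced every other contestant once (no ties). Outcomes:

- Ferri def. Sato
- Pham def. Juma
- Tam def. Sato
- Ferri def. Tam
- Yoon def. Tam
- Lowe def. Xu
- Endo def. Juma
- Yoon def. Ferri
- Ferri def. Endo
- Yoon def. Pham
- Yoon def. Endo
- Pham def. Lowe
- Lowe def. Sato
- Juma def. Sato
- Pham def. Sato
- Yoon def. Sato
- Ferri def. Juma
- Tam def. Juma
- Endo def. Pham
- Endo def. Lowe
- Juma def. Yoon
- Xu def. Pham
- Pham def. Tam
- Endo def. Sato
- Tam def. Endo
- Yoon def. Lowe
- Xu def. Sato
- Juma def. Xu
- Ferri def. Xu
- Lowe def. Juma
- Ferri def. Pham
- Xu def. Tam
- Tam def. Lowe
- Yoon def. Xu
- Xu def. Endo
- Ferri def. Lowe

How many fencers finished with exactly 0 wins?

Win totals: Pham 4, Lowe 3, Ferri 7, Xu 4, Tam 4, Yoon 7, Juma 3, Endo 4, Sato 0.
Exactly 0: Sato — 1 fencer.

1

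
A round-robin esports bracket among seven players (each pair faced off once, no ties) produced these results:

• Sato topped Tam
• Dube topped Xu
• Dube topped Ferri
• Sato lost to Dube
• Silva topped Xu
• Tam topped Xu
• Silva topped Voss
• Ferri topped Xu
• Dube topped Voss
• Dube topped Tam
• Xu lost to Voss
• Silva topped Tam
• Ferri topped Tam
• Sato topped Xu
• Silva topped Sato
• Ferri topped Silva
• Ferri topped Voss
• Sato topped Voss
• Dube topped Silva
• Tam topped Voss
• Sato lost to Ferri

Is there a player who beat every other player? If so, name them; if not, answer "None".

Dube has 6 wins out of 6 opponents — a perfect record.

Dube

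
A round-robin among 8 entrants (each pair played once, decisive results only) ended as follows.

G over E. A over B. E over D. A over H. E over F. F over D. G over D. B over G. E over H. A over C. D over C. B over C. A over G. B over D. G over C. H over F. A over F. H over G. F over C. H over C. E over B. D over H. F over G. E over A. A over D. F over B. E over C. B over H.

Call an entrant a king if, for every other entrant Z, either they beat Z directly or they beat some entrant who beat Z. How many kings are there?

A reaches everyone (king).
B cannot reach A in two steps.
C cannot reach A, B, D, E, F, G, H in two steps.
D cannot reach A, B, E in two steps.
E reaches everyone (king).
F cannot reach A in two steps.
G reaches everyone (king).
H cannot reach A in two steps.
Kings: A, E, G — 3.

3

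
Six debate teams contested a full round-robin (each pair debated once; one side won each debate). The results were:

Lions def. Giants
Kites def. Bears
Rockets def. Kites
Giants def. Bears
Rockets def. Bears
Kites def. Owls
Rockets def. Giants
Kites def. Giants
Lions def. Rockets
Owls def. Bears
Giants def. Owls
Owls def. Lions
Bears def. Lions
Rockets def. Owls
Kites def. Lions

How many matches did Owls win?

Owls' results: beat Bears, Lions; lost to Rockets, Kites, Giants.
That is 2 wins.

2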